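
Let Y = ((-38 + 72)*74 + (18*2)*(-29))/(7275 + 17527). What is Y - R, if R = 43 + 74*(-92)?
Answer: 83893501/12401 ≈ 6765.1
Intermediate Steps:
R = -6765 (R = 43 - 6808 = -6765)
Y = 736/12401 (Y = (34*74 + 36*(-29))/24802 = (2516 - 1044)*(1/24802) = 1472*(1/24802) = 736/12401 ≈ 0.059350)
Y - R = 736/12401 - 1*(-6765) = 736/12401 + 6765 = 83893501/12401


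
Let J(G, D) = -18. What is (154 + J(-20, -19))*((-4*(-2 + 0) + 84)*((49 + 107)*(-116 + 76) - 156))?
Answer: -80026752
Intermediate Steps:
(154 + J(-20, -19))*((-4*(-2 + 0) + 84)*((49 + 107)*(-116 + 76) - 156)) = (154 - 18)*((-4*(-2 + 0) + 84)*((49 + 107)*(-116 + 76) - 156)) = 136*((-4*(-2) + 84)*(156*(-40) - 156)) = 136*((8 + 84)*(-6240 - 156)) = 136*(92*(-6396)) = 136*(-588432) = -80026752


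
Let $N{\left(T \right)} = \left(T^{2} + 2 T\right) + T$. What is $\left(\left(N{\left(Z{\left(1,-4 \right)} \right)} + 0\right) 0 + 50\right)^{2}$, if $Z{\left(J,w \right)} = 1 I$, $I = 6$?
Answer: $2500$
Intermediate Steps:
$Z{\left(J,w \right)} = 6$ ($Z{\left(J,w \right)} = 1 \cdot 6 = 6$)
$N{\left(T \right)} = T^{2} + 3 T$
$\left(\left(N{\left(Z{\left(1,-4 \right)} \right)} + 0\right) 0 + 50\right)^{2} = \left(\left(6 \left(3 + 6\right) + 0\right) 0 + 50\right)^{2} = \left(\left(6 \cdot 9 + 0\right) 0 + 50\right)^{2} = \left(\left(54 + 0\right) 0 + 50\right)^{2} = \left(54 \cdot 0 + 50\right)^{2} = \left(0 + 50\right)^{2} = 50^{2} = 2500$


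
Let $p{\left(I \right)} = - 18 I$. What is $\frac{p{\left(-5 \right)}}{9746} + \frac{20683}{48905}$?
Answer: $\frac{102988984}{238314065} \approx 0.43216$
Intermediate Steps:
$\frac{p{\left(-5 \right)}}{9746} + \frac{20683}{48905} = \frac{\left(-18\right) \left(-5\right)}{9746} + \frac{20683}{48905} = 90 \cdot \frac{1}{9746} + 20683 \cdot \frac{1}{48905} = \frac{45}{4873} + \frac{20683}{48905} = \frac{102988984}{238314065}$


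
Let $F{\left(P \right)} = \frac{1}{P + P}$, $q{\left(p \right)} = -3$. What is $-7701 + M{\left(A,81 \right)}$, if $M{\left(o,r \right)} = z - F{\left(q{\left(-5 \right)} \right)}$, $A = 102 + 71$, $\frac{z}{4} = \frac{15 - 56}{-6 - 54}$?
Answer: $- \frac{76981}{10} \approx -7698.1$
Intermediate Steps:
$z = \frac{41}{15}$ ($z = 4 \frac{15 - 56}{-6 - 54} = 4 \left(- \frac{41}{-60}\right) = 4 \left(\left(-41\right) \left(- \frac{1}{60}\right)\right) = 4 \cdot \frac{41}{60} = \frac{41}{15} \approx 2.7333$)
$F{\left(P \right)} = \frac{1}{2 P}$
$A = 173$
$M{\left(o,r \right)} = \frac{29}{10}$ ($M{\left(o,r \right)} = \frac{41}{15} - \frac{1}{2 \left(-3\right)} = \frac{41}{15} - \frac{1}{2} \left(- \frac{1}{3}\right) = \frac{41}{15} - - \frac{1}{6} = \frac{41}{15} + \frac{1}{6} = \frac{29}{10}$)
$-7701 + M{\left(A,81 \right)} = -7701 + \frac{29}{10} = - \frac{76981}{10}$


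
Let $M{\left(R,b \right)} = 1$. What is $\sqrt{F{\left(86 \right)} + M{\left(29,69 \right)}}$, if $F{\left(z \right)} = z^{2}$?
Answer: $\sqrt{7397} \approx 86.006$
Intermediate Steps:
$\sqrt{F{\left(86 \right)} + M{\left(29,69 \right)}} = \sqrt{86^{2} + 1} = \sqrt{7396 + 1} = \sqrt{7397}$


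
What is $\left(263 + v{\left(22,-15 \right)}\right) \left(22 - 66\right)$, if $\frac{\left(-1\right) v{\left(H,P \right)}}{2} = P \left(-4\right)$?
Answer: $-6292$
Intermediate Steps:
$v{\left(H,P \right)} = 8 P$ ($v{\left(H,P \right)} = - 2 P \left(-4\right) = - 2 \left(- 4 P\right) = 8 P$)
$\left(263 + v{\left(22,-15 \right)}\right) \left(22 - 66\right) = \left(263 + 8 \left(-15\right)\right) \left(22 - 66\right) = \left(263 - 120\right) \left(-44\right) = 143 \left(-44\right) = -6292$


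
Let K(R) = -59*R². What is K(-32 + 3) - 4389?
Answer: -54008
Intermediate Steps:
K(-32 + 3) - 4389 = -59*(-32 + 3)² - 4389 = -59*(-29)² - 4389 = -59*841 - 4389 = -49619 - 4389 = -54008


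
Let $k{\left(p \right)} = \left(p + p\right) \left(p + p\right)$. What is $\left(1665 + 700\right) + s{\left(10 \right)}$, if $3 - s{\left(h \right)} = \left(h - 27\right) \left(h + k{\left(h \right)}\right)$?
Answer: $9338$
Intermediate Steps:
$k{\left(p \right)} = 4 p^{2}$ ($k{\left(p \right)} = 2 p 2 p = 4 p^{2}$)
$s{\left(h \right)} = 3 - \left(-27 + h\right) \left(h + 4 h^{2}\right)$ ($s{\left(h \right)} = 3 - \left(h - 27\right) \left(h + 4 h^{2}\right) = 3 - \left(-27 + h\right) \left(h + 4 h^{2}\right)$)
$\left(1665 + 700\right) + s{\left(10 \right)} = \left(1665 + 700\right) + \left(3 - 4 \cdot 10^{3} + 27 \cdot 10 + 107 \cdot 10^{2}\right) = 2365 + \left(3 - 4000 + 270 + 107 \cdot 100\right) = 2365 + \left(3 - 4000 + 270 + 10700\right) = 2365 + 6973 = 9338$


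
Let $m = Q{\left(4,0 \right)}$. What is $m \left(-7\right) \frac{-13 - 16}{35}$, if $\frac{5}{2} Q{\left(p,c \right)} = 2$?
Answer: $\frac{116}{25} \approx 4.64$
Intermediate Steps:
$Q{\left(p,c \right)} = \frac{4}{5}$ ($Q{\left(p,c \right)} = \frac{2}{5} \cdot 2 = \frac{4}{5}$)
$m = \frac{4}{5} \approx 0.8$
$m \left(-7\right) \frac{-13 - 16}{35} = \frac{4}{5} \left(-7\right) \frac{-13 - 16}{35} = - \frac{28 \left(-13 - 16\right) \frac{1}{35}}{5} = - \frac{28 \left(\left(-29\right) \frac{1}{35}\right)}{5} = \left(- \frac{28}{5}\right) \left(- \frac{29}{35}\right) = \frac{116}{25}$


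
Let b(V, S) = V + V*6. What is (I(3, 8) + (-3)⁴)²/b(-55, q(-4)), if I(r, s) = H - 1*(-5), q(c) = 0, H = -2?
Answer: -1008/55 ≈ -18.327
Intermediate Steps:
I(r, s) = 3 (I(r, s) = -2 - 1*(-5) = -2 + 5 = 3)
b(V, S) = 7*V (b(V, S) = V + 6*V = 7*V)
(I(3, 8) + (-3)⁴)²/b(-55, q(-4)) = (3 + (-3)⁴)²/((7*(-55))) = (3 + 81)²/(-385) = 84²*(-1/385) = 7056*(-1/385) = -1008/55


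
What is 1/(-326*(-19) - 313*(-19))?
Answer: 1/12141 ≈ 8.2366e-5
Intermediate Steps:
1/(-326*(-19) - 313*(-19)) = 1/(6194 + 5947) = 1/12141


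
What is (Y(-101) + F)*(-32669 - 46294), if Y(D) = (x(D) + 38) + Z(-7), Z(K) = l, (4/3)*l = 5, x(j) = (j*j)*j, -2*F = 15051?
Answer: 327786388857/4 ≈ 8.1947e+10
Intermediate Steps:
F = -15051/2 (F = -½*15051 = -15051/2 ≈ -7525.5)
x(j) = j³ (x(j) = j²*j = j³)
l = 15/4 (l = (¾)*5 = 15/4 ≈ 3.7500)
Z(K) = 15/4
Y(D) = 167/4 + D³ (Y(D) = (D³ + 38) + 15/4 = (38 + D³) + 15/4 = 167/4 + D³)
(Y(-101) + F)*(-32669 - 46294) = ((167/4 + (-101)³) - 15051/2)*(-32669 - 46294) = ((167/4 - 1030301) - 15051/2)*(-78963) = (-4121037/4 - 15051/2)*(-78963) = -4151139/4*(-78963) = 327786388857/4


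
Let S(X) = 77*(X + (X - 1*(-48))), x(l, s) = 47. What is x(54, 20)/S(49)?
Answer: 47/11242 ≈ 0.0041808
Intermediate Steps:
S(X) = 3696 + 154*X (S(X) = 77*(X + (X + 48)) = 77*(X + (48 + X)) = 77*(48 + 2*X) = 3696 + 154*X)
x(54, 20)/S(49) = 47/(3696 + 154*49) = 47/(3696 + 7546) = 47/11242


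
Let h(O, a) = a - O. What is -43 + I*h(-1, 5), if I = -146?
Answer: -919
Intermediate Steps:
-43 + I*h(-1, 5) = -43 - 146*(5 - 1*(-1)) = -43 - 146*(5 + 1) = -43 - 146*6 = -43 - 876 = -919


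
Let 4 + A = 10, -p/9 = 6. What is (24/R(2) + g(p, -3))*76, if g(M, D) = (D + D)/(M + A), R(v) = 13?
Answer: 3895/26 ≈ 149.81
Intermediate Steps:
p = -54 (p = -9*6 = -54)
A = 6 (A = -4 + 10 = 6)
g(M, D) = 2*D/(6 + M) (g(M, D) = (D + D)/(M + 6) = (2*D)/(6 + M) = 2*D/(6 + M))
(24/R(2) + g(p, -3))*76 = (24/13 + 2*(-3)/(6 - 54))*76 = (24*(1/13) + 2*(-3)/(-48))*76 = (24/13 + 2*(-3)*(-1/48))*76 = (24/13 + ⅛)*76 = (205/104)*76 = 3895/26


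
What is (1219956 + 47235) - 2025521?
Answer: -758330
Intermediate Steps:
(1219956 + 47235) - 2025521 = 1267191 - 2025521 = -758330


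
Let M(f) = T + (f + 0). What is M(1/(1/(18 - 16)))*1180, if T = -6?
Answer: -4720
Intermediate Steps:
M(f) = -6 + f (M(f) = -6 + (f + 0) = -6 + f)
M(1/(1/(18 - 16)))*1180 = (-6 + 1/(1/(18 - 16)))*1180 = (-6 + 1/(1/2))*1180 = (-6 + 1/(½))*1180 = (-6 + 2)*1180 = -4*1180 = -4720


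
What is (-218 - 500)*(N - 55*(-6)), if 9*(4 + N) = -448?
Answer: -1784948/9 ≈ -1.9833e+5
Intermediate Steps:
N = -484/9 (N = -4 + (1/9)*(-448) = -4 - 448/9 = -484/9 ≈ -53.778)
(-218 - 500)*(N - 55*(-6)) = (-218 - 500)*(-484/9 - 55*(-6)) = -718*(-484/9 + 330) = -718*2486/9 = -1784948/9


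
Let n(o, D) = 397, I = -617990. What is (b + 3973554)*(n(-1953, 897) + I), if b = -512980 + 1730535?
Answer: -3205992580637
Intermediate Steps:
b = 1217555
(b + 3973554)*(n(-1953, 897) + I) = (1217555 + 3973554)*(397 - 617990) = 5191109*(-617593) = -3205992580637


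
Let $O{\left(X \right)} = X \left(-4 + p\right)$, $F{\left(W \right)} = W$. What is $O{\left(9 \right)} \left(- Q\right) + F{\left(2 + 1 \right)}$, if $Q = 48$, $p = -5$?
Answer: $3891$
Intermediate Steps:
$O{\left(X \right)} = - 9 X$ ($O{\left(X \right)} = X \left(-4 - 5\right) = X \left(-9\right) = - 9 X$)
$O{\left(9 \right)} \left(- Q\right) + F{\left(2 + 1 \right)} = \left(-9\right) 9 \left(\left(-1\right) 48\right) + \left(2 + 1\right) = \left(-81\right) \left(-48\right) + 3 = 3888 + 3 = 3891$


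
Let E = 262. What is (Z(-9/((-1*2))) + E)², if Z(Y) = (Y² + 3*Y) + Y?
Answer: 1442401/16 ≈ 90150.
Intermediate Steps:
Z(Y) = Y² + 4*Y
(Z(-9/((-1*2))) + E)² = ((-9/((-1*2)))*(4 - 9/((-1*2))) + 262)² = ((-9/(-2))*(4 - 9/(-2)) + 262)² = ((-9*(-½))*(4 - 9*(-½)) + 262)² = (9*(4 + 9/2)/2 + 262)² = ((9/2)*(17/2) + 262)² = (153/4 + 262)² = (1201/4)² = 1442401/16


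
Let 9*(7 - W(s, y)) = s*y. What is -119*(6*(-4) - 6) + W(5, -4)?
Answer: 32213/9 ≈ 3579.2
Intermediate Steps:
W(s, y) = 7 - s*y/9
-119*(6*(-4) - 6) + W(5, -4) = -119*(6*(-4) - 6) + (7 - 1/9*5*(-4)) = -119*(-24 - 6) + (7 + 20/9) = -119*(-30) + 83/9 = 3570 + 83/9 = 32213/9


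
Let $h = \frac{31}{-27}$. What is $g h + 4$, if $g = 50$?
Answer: $- \frac{1442}{27} \approx -53.407$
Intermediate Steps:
$h = - \frac{31}{27}$ ($h = 31 \left(- \frac{1}{27}\right) = - \frac{31}{27} \approx -1.1481$)
$g h + 4 = 50 \left(- \frac{31}{27}\right) + 4 = - \frac{1550}{27} + 4 = - \frac{1442}{27}$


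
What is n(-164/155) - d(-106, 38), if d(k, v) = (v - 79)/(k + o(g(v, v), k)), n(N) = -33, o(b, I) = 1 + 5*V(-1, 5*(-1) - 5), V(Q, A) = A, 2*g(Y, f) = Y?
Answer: -5156/155 ≈ -33.265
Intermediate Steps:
g(Y, f) = Y/2
o(b, I) = -49 (o(b, I) = 1 + 5*(5*(-1) - 5) = 1 + 5*(-5 - 5) = 1 + 5*(-10) = 1 - 50 = -49)
d(k, v) = (-79 + v)/(-49 + k) (d(k, v) = (v - 79)/(k - 49) = (-79 + v)/(-49 + k))
n(-164/155) - d(-106, 38) = -33 - (-79 + 38)/(-49 - 106) = -33 - (-41)/(-155) = -33 - (-1)*(-41)/155 = -33 - 1*41/155 = -33 - 41/155 = -5156/155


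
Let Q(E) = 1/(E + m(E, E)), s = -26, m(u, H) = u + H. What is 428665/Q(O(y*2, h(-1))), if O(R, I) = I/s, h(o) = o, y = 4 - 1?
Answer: 1285995/26 ≈ 49461.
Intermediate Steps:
y = 3
m(u, H) = H + u
O(R, I) = -I/26 (O(R, I) = I/(-26) = I*(-1/26) = -I/26)
Q(E) = 1/(3*E) (Q(E) = 1/(E + (E + E)) = 1/(E + 2*E) = 1/(3*E))
428665/Q(O(y*2, h(-1))) = 428665/((1/(3*((-1/26*(-1)))))) = 428665/((1/(3*(1/26)))) = 428665/(((1/3)*26)) = 428665/(26/3) = 428665*(3/26) = 1285995/26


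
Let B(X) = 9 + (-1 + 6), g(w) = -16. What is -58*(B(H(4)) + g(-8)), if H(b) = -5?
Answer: 116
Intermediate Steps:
B(X) = 14 (B(X) = 9 + 5 = 14)
-58*(B(H(4)) + g(-8)) = -58*(14 - 16) = -58*(-2) = 116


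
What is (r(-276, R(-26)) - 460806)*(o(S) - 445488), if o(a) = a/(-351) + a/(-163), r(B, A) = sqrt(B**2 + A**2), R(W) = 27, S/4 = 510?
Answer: 1305041171907136/6357 - 8496251168*sqrt(8545)/6357 ≈ 2.0517e+11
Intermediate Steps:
S = 2040 (S = 4*510 = 2040)
r(B, A) = sqrt(A**2 + B**2)
o(a) = -514*a/57213 (o(a) = a*(-1/351) + a*(-1/163) = -a/351 - a/163 = -514*a/57213)
(r(-276, R(-26)) - 460806)*(o(S) - 445488) = (sqrt(27**2 + (-276)**2) - 460806)*(-514/57213*2040 - 445488) = (sqrt(729 + 76176) - 460806)*(-349520/19071 - 445488) = (sqrt(76905) - 460806)*(-8496251168/19071) = (3*sqrt(8545) - 460806)*(-8496251168/19071) = (-460806 + 3*sqrt(8545))*(-8496251168/19071) = 1305041171907136/6357 - 8496251168*sqrt(8545)/6357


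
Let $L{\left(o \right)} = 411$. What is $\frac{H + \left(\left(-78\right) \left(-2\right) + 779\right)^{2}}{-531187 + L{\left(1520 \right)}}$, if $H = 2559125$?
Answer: $- \frac{1716675}{265388} \approx -6.4686$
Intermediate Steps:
$\frac{H + \left(\left(-78\right) \left(-2\right) + 779\right)^{2}}{-531187 + L{\left(1520 \right)}} = \frac{2559125 + \left(\left(-78\right) \left(-2\right) + 779\right)^{2}}{-531187 + 411} = \frac{2559125 + \left(156 + 779\right)^{2}}{-530776} = \left(2559125 + 935^{2}\right) \left(- \frac{1}{530776}\right) = \left(2559125 + 874225\right) \left(- \frac{1}{530776}\right) = 3433350 \left(- \frac{1}{530776}\right) = - \frac{1716675}{265388}$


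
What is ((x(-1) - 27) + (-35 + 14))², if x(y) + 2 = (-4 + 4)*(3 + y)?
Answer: 2500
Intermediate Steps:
x(y) = -2 (x(y) = -2 + (-4 + 4)*(3 + y) = -2 + 0*(3 + y) = -2 + 0 = -2)
((x(-1) - 27) + (-35 + 14))² = ((-2 - 27) + (-35 + 14))² = (-29 - 21)² = (-50)² = 2500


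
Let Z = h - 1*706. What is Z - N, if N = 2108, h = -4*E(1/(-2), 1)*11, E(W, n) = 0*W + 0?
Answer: -2814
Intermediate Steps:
E(W, n) = 0 (E(W, n) = 0 + 0 = 0)
h = 0 (h = -4*0*11 = 0*11 = 0)
Z = -706 (Z = 0 - 1*706 = 0 - 706 = -706)
Z - N = -706 - 1*2108 = -706 - 2108 = -2814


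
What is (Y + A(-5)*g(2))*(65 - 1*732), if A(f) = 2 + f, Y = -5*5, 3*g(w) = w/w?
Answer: 17342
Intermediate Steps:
g(w) = ⅓ (g(w) = (w/w)/3 = (⅓)*1 = ⅓)
Y = -25
(Y + A(-5)*g(2))*(65 - 1*732) = (-25 + (2 - 5)*(⅓))*(65 - 1*732) = (-25 - 3*⅓)*(65 - 732) = (-25 - 1)*(-667) = -26*(-667) = 17342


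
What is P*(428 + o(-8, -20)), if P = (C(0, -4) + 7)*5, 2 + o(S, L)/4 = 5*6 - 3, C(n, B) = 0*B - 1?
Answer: 15840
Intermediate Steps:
C(n, B) = -1 (C(n, B) = 0 - 1 = -1)
o(S, L) = 100 (o(S, L) = -8 + 4*(5*6 - 3) = -8 + 4*(30 - 3) = -8 + 4*27 = -8 + 108 = 100)
P = 30 (P = (-1 + 7)*5 = 6*5 = 30)
P*(428 + o(-8, -20)) = 30*(428 + 100) = 30*528 = 15840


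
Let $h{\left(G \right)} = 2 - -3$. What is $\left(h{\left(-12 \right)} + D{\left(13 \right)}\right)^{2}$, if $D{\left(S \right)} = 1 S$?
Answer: $324$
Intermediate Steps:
$h{\left(G \right)} = 5$ ($h{\left(G \right)} = 2 + 3 = 5$)
$D{\left(S \right)} = S$
$\left(h{\left(-12 \right)} + D{\left(13 \right)}\right)^{2} = \left(5 + 13\right)^{2} = 18^{2} = 324$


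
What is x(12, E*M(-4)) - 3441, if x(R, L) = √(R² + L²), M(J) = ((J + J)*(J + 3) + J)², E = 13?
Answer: -3441 + 4*√2713 ≈ -3232.7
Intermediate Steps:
M(J) = (J + 2*J*(3 + J))² (M(J) = ((2*J)*(3 + J) + J)² = (2*J*(3 + J) + J)² = (J + 2*J*(3 + J))²)
x(R, L) = √(L² + R²)
x(12, E*M(-4)) - 3441 = √((13*((-4)²*(7 + 2*(-4))²))² + 12²) - 3441 = √((13*(16*(7 - 8)²))² + 144) - 3441 = √((13*(16*(-1)²))² + 144) - 3441 = √((13*(16*1))² + 144) - 3441 = √((13*16)² + 144) - 3441 = √(208² + 144) - 3441 = √(43264 + 144) - 3441 = √43408 - 3441 = 4*√2713 - 3441 = -3441 + 4*√2713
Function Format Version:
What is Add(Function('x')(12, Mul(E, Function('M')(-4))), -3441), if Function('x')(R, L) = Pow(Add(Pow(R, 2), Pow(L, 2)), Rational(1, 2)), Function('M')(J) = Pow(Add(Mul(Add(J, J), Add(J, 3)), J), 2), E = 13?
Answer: Add(-3441, Mul(4, Pow(2713, Rational(1, 2)))) ≈ -3232.7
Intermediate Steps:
Function('M')(J) = Pow(Add(J, Mul(2, J, Add(3, J))), 2) (Function('M')(J) = Pow(Add(Mul(Mul(2, J), Add(3, J)), J), 2) = Pow(Add(Mul(2, J, Add(3, J)), J), 2) = Pow(Add(J, Mul(2, J, Add(3, J))), 2))
Function('x')(R, L) = Pow(Add(Pow(L, 2), Pow(R, 2)), Rational(1, 2))
Add(Function('x')(12, Mul(E, Function('M')(-4))), -3441) = Add(Pow(Add(Pow(Mul(13, Mul(Pow(-4, 2), Pow(Add(7, Mul(2, -4)), 2))), 2), Pow(12, 2)), Rational(1, 2)), -3441) = Add(Pow(Add(Pow(Mul(13, Mul(16, Pow(Add(7, -8), 2))), 2), 144), Rational(1, 2)), -3441) = Add(Pow(Add(Pow(Mul(13, Mul(16, Pow(-1, 2))), 2), 144), Rational(1, 2)), -3441) = Add(Pow(Add(Pow(Mul(13, Mul(16, 1)), 2), 144), Rational(1, 2)), -3441) = Add(Pow(Add(Pow(Mul(13, 16), 2), 144), Rational(1, 2)), -3441) = Add(Pow(Add(Pow(208, 2), 144), Rational(1, 2)), -3441) = Add(Pow(Add(43264, 144), Rational(1, 2)), -3441) = Add(Pow(43408, Rational(1, 2)), -3441) = Add(Mul(4, Pow(2713, Rational(1, 2))), -3441) = Add(-3441, Mul(4, Pow(2713, Rational(1, 2))))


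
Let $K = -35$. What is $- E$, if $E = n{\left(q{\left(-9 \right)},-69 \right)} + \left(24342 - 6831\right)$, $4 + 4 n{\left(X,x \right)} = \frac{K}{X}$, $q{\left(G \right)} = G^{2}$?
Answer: $- \frac{5673205}{324} \approx -17510.0$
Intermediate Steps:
$n{\left(X,x \right)} = -1 - \frac{35}{4 X}$ ($n{\left(X,x \right)} = -1 + \frac{\left(-35\right) \frac{1}{X}}{4} = -1 - \frac{35}{4 X}$)
$E = \frac{5673205}{324}$ ($E = \frac{- \frac{35}{4} - \left(-9\right)^{2}}{\left(-9\right)^{2}} + \left(24342 - 6831\right) = \frac{- \frac{35}{4} - 81}{81} + \left(24342 - 6831\right) = \frac{- \frac{35}{4} - 81}{81} + 17511 = \frac{1}{81} \left(- \frac{359}{4}\right) + 17511 = - \frac{359}{324} + 17511 = \frac{5673205}{324} \approx 17510.0$)
$- E = \left(-1\right) \frac{5673205}{324} = - \frac{5673205}{324}$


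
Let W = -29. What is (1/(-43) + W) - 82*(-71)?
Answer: 249098/43 ≈ 5793.0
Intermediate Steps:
(1/(-43) + W) - 82*(-71) = (1/(-43) - 29) - 82*(-71) = (-1/43 - 29) + 5822 = -1248/43 + 5822 = 249098/43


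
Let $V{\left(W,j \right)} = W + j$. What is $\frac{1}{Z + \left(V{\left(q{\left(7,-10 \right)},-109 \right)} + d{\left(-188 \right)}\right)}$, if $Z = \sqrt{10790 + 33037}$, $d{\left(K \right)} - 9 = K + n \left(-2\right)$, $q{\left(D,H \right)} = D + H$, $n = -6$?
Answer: $- \frac{93}{11338} - \frac{\sqrt{43827}}{34014} \approx -0.014357$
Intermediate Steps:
$d{\left(K \right)} = 21 + K$ ($d{\left(K \right)} = 9 + \left(K - -12\right) = 9 + \left(K + 12\right) = 9 + \left(12 + K\right) = 21 + K$)
$Z = \sqrt{43827} \approx 209.35$
$\frac{1}{Z + \left(V{\left(q{\left(7,-10 \right)},-109 \right)} + d{\left(-188 \right)}\right)} = \frac{1}{\sqrt{43827} + \left(\left(\left(7 - 10\right) - 109\right) + \left(21 - 188\right)\right)} = \frac{1}{\sqrt{43827} - 279} = \frac{1}{-279 + \sqrt{43827}}$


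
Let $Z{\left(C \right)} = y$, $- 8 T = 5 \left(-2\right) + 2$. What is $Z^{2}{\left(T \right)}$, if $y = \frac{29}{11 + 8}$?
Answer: $\frac{841}{361} \approx 2.3296$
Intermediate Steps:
$y = \frac{29}{19} \approx 1.5263$
$T = 1$ ($T = - \frac{5 \left(-2\right) + 2}{8} = - \frac{-10 + 2}{8} = \left(- \frac{1}{8}\right) \left(-8\right) = 1$)
$Z{\left(C \right)} = \frac{29}{19}$
$Z^{2}{\left(T \right)} = \left(\frac{29}{19}\right)^{2} = \frac{841}{361}$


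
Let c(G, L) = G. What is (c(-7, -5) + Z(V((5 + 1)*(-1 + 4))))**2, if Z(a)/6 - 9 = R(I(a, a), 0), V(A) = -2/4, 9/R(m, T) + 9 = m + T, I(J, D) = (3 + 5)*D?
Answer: 310249/169 ≈ 1835.8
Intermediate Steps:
I(J, D) = 8*D
R(m, T) = 9/(-9 + T + m) (R(m, T) = 9/(-9 + (m + T)) = 9/(-9 + (T + m)) = 9/(-9 + T + m))
V(A) = -1/2 (V(A) = -2*1/4 = -1/2)
Z(a) = 54 + 54/(-9 + 8*a) (Z(a) = 54 + 6*(9/(-9 + 0 + 8*a)) = 54 + 6*(9/(-9 + 8*a)) = 54 + 54/(-9 + 8*a))
(c(-7, -5) + Z(V((5 + 1)*(-1 + 4))))**2 = (-7 + 432*(-1 - 1/2)/(-9 + 8*(-1/2)))**2 = (-7 + 432*(-3/2)/(-9 - 4))**2 = (-7 + 432*(-3/2)/(-13))**2 = (-7 + 432*(-1/13)*(-3/2))**2 = (-7 + 648/13)**2 = (557/13)**2 = 310249/169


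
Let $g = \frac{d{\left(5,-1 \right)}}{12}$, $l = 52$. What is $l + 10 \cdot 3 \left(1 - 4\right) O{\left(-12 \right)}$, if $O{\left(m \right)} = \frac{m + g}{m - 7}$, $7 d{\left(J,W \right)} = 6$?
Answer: $- \frac{599}{133} \approx -4.5038$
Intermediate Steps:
$d{\left(J,W \right)} = \frac{6}{7}$ ($d{\left(J,W \right)} = \frac{1}{7} \cdot 6 = \frac{6}{7}$)
$g = \frac{1}{14}$ ($g = \frac{6}{7 \cdot 12} = \frac{6}{7} \cdot \frac{1}{12} = \frac{1}{14} \approx 0.071429$)
$O{\left(m \right)} = \frac{\frac{1}{14} + m}{-7 + m}$ ($O{\left(m \right)} = \frac{m + \frac{1}{14}}{m - 7} = \frac{\frac{1}{14} + m}{-7 + m}$)
$l + 10 \cdot 3 \left(1 - 4\right) O{\left(-12 \right)} = 52 + 10 \cdot 3 \left(1 - 4\right) \frac{\frac{1}{14} - 12}{-7 - 12} = 52 + 10 \cdot 3 \left(-3\right) \frac{1}{-19} \left(- \frac{167}{14}\right) = 52 + 10 \left(-9\right) \left(\left(- \frac{1}{19}\right) \left(- \frac{167}{14}\right)\right) = 52 - \frac{7515}{133} = - \frac{599}{133}$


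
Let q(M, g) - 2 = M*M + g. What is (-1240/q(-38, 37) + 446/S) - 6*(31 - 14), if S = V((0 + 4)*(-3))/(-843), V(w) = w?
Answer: 92624217/2966 ≈ 31229.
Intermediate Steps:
S = 4/281 (S = ((0 + 4)*(-3))/(-843) = (4*(-3))*(-1/843) = -12*(-1/843) = 4/281 ≈ 0.014235)
q(M, g) = 2 + g + M² (q(M, g) = 2 + (M*M + g) = 2 + (M² + g) = 2 + (g + M²) = 2 + g + M²)
(-1240/q(-38, 37) + 446/S) - 6*(31 - 14) = (-1240/(2 + 37 + (-38)²) + 446/(4/281)) - 6*(31 - 14) = (-1240/(2 + 37 + 1444) + 446*(281/4)) - 6*17 = (-1240/1483 + 62663/2) - 1*102 = (-1240*1/1483 + 62663/2) - 102 = (-1240/1483 + 62663/2) - 102 = 92926749/2966 - 102 = 92624217/2966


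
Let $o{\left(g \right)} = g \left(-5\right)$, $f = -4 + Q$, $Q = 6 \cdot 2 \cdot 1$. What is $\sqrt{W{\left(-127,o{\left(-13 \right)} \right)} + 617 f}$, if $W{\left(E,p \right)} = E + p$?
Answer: $\sqrt{4874} \approx 69.814$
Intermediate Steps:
$Q = 12$ ($Q = 12 \cdot 1 = 12$)
$f = 8$ ($f = -4 + 12 = 8$)
$o{\left(g \right)} = - 5 g$
$\sqrt{W{\left(-127,o{\left(-13 \right)} \right)} + 617 f} = \sqrt{\left(-127 - -65\right) + 617 \cdot 8} = \sqrt{\left(-127 + 65\right) + 4936} = \sqrt{-62 + 4936} = \sqrt{4874}$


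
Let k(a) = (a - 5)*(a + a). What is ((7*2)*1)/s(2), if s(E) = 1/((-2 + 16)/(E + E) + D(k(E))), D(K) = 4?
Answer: 105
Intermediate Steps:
k(a) = 2*a*(-5 + a) (k(a) = (-5 + a)*(2*a) = 2*a*(-5 + a))
s(E) = 1/(4 + 7/E) (s(E) = 1/((-2 + 16)/(E + E) + 4) = 1/(14/((2*E)) + 4) = 1/(14*(1/(2*E)) + 4) = 1/(7/E + 4) = 1/(4 + 7/E))
((7*2)*1)/s(2) = ((7*2)*1)/((2/(7 + 4*2))) = (14*1)/((2/(7 + 8))) = 14/((2/15)) = 14/((2*(1/15))) = 14/(2/15) = 14*(15/2) = 105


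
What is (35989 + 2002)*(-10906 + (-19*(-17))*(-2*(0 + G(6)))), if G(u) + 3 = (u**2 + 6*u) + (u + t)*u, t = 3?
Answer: -3433018724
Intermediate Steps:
G(u) = -3 + u**2 + 6*u + u*(3 + u) (G(u) = -3 + ((u**2 + 6*u) + (u + 3)*u) = -3 + ((u**2 + 6*u) + (3 + u)*u) = -3 + ((u**2 + 6*u) + u*(3 + u)) = -3 + (u**2 + 6*u + u*(3 + u)) = -3 + u**2 + 6*u + u*(3 + u))
(35989 + 2002)*(-10906 + (-19*(-17))*(-2*(0 + G(6)))) = (35989 + 2002)*(-10906 + (-19*(-17))*(-2*(0 + (-3 + 2*6**2 + 9*6)))) = 37991*(-10906 + 323*(-2*(0 + (-3 + 2*36 + 54)))) = 37991*(-10906 + 323*(-2*(0 + (-3 + 72 + 54)))) = 37991*(-10906 + 323*(-2*(0 + 123))) = 37991*(-10906 + 323*(-2*123)) = 37991*(-10906 + 323*(-246)) = 37991*(-10906 - 79458) = 37991*(-90364) = -3433018724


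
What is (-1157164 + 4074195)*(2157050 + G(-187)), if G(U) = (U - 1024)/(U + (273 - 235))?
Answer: 937538608588491/149 ≈ 6.2922e+12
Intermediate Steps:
G(U) = (-1024 + U)/(38 + U) (G(U) = (-1024 + U)/(U + 38) = (-1024 + U)/(38 + U))
(-1157164 + 4074195)*(2157050 + G(-187)) = (-1157164 + 4074195)*(2157050 + (-1024 - 187)/(38 - 187)) = 2917031*(2157050 - 1211/(-149)) = 2917031*(2157050 - 1/149*(-1211)) = 2917031*(2157050 + 1211/149) = 2917031*(321401661/149) = 937538608588491/149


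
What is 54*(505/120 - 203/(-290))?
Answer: 5301/20 ≈ 265.05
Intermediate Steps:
54*(505/120 - 203/(-290)) = 54*(505*(1/120) - 203*(-1/290)) = 54*(101/24 + 7/10) = 54*(589/120) = 5301/20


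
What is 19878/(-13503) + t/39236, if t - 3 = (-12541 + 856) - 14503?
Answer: -377836421/176601236 ≈ -2.1395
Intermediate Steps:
t = -26185 (t = 3 + ((-12541 + 856) - 14503) = 3 + (-11685 - 14503) = 3 - 26188 = -26185)
19878/(-13503) + t/39236 = 19878/(-13503) - 26185/39236 = 19878*(-1/13503) - 26185*1/39236 = -6626/4501 - 26185/39236 = -377836421/176601236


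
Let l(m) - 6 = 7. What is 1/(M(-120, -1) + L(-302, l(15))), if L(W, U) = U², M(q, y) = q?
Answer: 1/49 ≈ 0.020408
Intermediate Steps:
l(m) = 13 (l(m) = 6 + 7 = 13)
1/(M(-120, -1) + L(-302, l(15))) = 1/(-120 + 13²) = 1/(-120 + 169) = 1/49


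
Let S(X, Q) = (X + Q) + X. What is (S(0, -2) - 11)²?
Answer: 169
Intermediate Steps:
S(X, Q) = Q + 2*X (S(X, Q) = (Q + X) + X = Q + 2*X)
(S(0, -2) - 11)² = ((-2 + 2*0) - 11)² = ((-2 + 0) - 11)² = (-2 - 11)² = (-13)² = 169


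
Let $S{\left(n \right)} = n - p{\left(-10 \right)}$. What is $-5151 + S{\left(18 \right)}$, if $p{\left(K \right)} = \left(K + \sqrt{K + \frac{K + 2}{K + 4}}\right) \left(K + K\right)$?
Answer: $-5333 + \frac{20 i \sqrt{78}}{3} \approx -5333.0 + 58.878 i$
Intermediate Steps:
$p{\left(K \right)} = 2 K \left(K + \sqrt{K + \frac{2 + K}{4 + K}}\right)$ ($p{\left(K \right)} = \left(K + \sqrt{K + \frac{2 + K}{4 + K}}\right) 2 K = 2 K \left(K + \sqrt{K + \frac{2 + K}{4 + K}}\right)$)
$S{\left(n \right)} = -200 + n + \frac{20 i \sqrt{78}}{3}$ ($S{\left(n \right)} = n - 2 \left(-10\right) \left(-10 + \sqrt{\frac{2 - 10 - 10 \left(4 - 10\right)}{4 - 10}}\right) = n - 2 \left(-10\right) \left(-10 + \sqrt{\frac{2 - 10 - -60}{-6}}\right) = n - 2 \left(-10\right) \left(-10 + \sqrt{- \frac{2 - 10 + 60}{6}}\right) = n - 2 \left(-10\right) \left(-10 + \sqrt{\left(- \frac{1}{6}\right) 52}\right) = n - 2 \left(-10\right) \left(-10 + \sqrt{- \frac{26}{3}}\right) = n - 2 \left(-10\right) \left(-10 + \frac{i \sqrt{78}}{3}\right) = n - \left(200 - \frac{20 i \sqrt{78}}{3}\right) = -200 + n + \frac{20 i \sqrt{78}}{3}$)
$-5151 + S{\left(18 \right)} = -5151 + \left(-200 + 18 + \frac{20 i \sqrt{78}}{3}\right) = -5151 - \left(182 - \frac{20 i \sqrt{78}}{3}\right) = -5333 + \frac{20 i \sqrt{78}}{3}$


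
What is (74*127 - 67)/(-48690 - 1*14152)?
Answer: -9331/62842 ≈ -0.14848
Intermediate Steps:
(74*127 - 67)/(-48690 - 1*14152) = (9398 - 67)/(-48690 - 14152) = 9331/(-62842) = 9331*(-1/62842) = -9331/62842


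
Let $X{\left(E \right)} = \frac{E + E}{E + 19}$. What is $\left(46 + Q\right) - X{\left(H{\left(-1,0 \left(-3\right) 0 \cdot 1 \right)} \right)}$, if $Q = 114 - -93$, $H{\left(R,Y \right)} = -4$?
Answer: $\frac{3803}{15} \approx 253.53$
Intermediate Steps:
$Q = 207$ ($Q = 114 + 93 = 207$)
$X{\left(E \right)} = \frac{2 E}{19 + E}$
$\left(46 + Q\right) - X{\left(H{\left(-1,0 \left(-3\right) 0 \cdot 1 \right)} \right)} = \left(46 + 207\right) - 2 \left(-4\right) \frac{1}{19 - 4} = 253 - 2 \left(-4\right) \frac{1}{15} = 253 - - \frac{8}{15} = 253 + \frac{8}{15} = \frac{3803}{15}$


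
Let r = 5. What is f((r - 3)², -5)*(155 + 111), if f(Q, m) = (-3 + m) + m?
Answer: -3458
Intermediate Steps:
f(Q, m) = -3 + 2*m
f((r - 3)², -5)*(155 + 111) = (-3 + 2*(-5))*(155 + 111) = (-3 - 10)*266 = -13*266 = -3458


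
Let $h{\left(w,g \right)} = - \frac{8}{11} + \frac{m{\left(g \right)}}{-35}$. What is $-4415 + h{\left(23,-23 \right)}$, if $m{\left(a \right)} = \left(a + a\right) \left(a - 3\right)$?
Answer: $- \frac{1713211}{385} \approx -4449.9$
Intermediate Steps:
$m{\left(a \right)} = 2 a \left(-3 + a\right)$
$h{\left(w,g \right)} = - \frac{8}{11} - \frac{2 g \left(-3 + g\right)}{35}$ ($h{\left(w,g \right)} = - \frac{8}{11} + \frac{2 g \left(-3 + g\right)}{-35} = \left(-8\right) \frac{1}{11} + 2 g \left(-3 + g\right) \left(- \frac{1}{35}\right) = - \frac{8}{11} - \frac{2 g \left(-3 + g\right)}{35}$)
$-4415 + h{\left(23,-23 \right)} = -4415 - \left(\frac{8}{11} - \frac{46 \left(-3 - 23\right)}{35}\right) = -4415 - \left(\frac{8}{11} - - \frac{1196}{35}\right) = -4415 - \frac{13436}{385} = - \frac{1713211}{385}$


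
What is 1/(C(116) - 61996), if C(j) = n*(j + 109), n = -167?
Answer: -1/99571 ≈ -1.0043e-5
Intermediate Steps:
C(j) = -18203 - 167*j (C(j) = -167*(j + 109) = -167*(109 + j) = -18203 - 167*j)
1/(C(116) - 61996) = 1/((-18203 - 167*116) - 61996) = 1/((-18203 - 19372) - 61996) = 1/(-37575 - 61996) = 1/(-99571) = -1/99571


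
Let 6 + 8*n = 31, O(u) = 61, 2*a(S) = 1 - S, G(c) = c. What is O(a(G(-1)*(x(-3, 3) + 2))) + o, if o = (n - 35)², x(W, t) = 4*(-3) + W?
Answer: 68929/64 ≈ 1077.0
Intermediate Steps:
x(W, t) = -12 + W
a(S) = ½ - S/2 (a(S) = (1 - S)/2 = ½ - S/2)
n = 25/8 (n = -¾ + (⅛)*31 = -¾ + 31/8 = 25/8 ≈ 3.1250)
o = 65025/64 (o = (25/8 - 35)² = (-255/8)² = 65025/64 ≈ 1016.0)
O(a(G(-1)*(x(-3, 3) + 2))) + o = 61 + 65025/64 = 68929/64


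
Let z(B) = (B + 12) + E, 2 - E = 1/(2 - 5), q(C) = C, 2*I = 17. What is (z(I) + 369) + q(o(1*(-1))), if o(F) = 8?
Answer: 2399/6 ≈ 399.83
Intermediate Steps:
I = 17/2 (I = (½)*17 = 17/2 ≈ 8.5000)
E = 7/3 (E = 2 - 1/(2 - 5) = 2 - 1/(-3) = 2 - 1*(-⅓) = 2 + ⅓ = 7/3 ≈ 2.3333)
z(B) = 43/3 + B (z(B) = (B + 12) + 7/3 = (12 + B) + 7/3 = 43/3 + B)
(z(I) + 369) + q(o(1*(-1))) = ((43/3 + 17/2) + 369) + 8 = (137/6 + 369) + 8 = 2351/6 + 8 = 2399/6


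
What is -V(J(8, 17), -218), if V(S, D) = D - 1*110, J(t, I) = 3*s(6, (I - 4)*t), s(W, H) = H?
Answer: 328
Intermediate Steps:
J(t, I) = 3*t*(-4 + I) (J(t, I) = 3*((I - 4)*t) = 3*((-4 + I)*t) = 3*(t*(-4 + I)) = 3*t*(-4 + I))
V(S, D) = -110 + D (V(S, D) = D - 110 = -110 + D)
-V(J(8, 17), -218) = -(-110 - 218) = -1*(-328) = 328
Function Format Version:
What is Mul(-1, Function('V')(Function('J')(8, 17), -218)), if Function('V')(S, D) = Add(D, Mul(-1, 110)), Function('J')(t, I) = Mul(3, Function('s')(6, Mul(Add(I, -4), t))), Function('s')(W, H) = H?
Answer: 328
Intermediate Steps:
Function('J')(t, I) = Mul(3, t, Add(-4, I)) (Function('J')(t, I) = Mul(3, Mul(Add(I, -4), t)) = Mul(3, Mul(Add(-4, I), t)) = Mul(3, Mul(t, Add(-4, I))) = Mul(3, t, Add(-4, I)))
Function('V')(S, D) = Add(-110, D) (Function('V')(S, D) = Add(D, -110) = Add(-110, D))
Mul(-1, Function('V')(Function('J')(8, 17), -218)) = Mul(-1, Add(-110, -218)) = Mul(-1, -328) = 328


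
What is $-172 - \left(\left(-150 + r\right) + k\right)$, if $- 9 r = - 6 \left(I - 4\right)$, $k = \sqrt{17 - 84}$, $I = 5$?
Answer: $- \frac{68}{3} - i \sqrt{67} \approx -22.667 - 8.1853 i$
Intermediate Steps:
$k = i \sqrt{67}$ ($k = \sqrt{-67} = i \sqrt{67} \approx 8.1853 i$)
$r = \frac{2}{3}$ ($r = - \frac{\left(-6\right) \left(5 - 4\right)}{9} = - \frac{\left(-6\right) 1}{9} = \left(- \frac{1}{9}\right) \left(-6\right) = \frac{2}{3} \approx 0.66667$)
$-172 - \left(\left(-150 + r\right) + k\right) = -172 - \left(\left(-150 + \frac{2}{3}\right) + i \sqrt{67}\right) = -172 - \left(- \frac{448}{3} + i \sqrt{67}\right) = -172 + \left(\frac{448}{3} - i \sqrt{67}\right) = - \frac{68}{3} - i \sqrt{67}$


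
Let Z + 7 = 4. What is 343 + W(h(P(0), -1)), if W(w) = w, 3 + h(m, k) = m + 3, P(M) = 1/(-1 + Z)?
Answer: 1371/4 ≈ 342.75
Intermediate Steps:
Z = -3 (Z = -7 + 4 = -3)
P(M) = -1/4 (P(M) = 1/(-1 - 3) = 1/(-4) = -1/4)
h(m, k) = m (h(m, k) = -3 + (m + 3) = -3 + (3 + m) = m)
343 + W(h(P(0), -1)) = 343 - 1/4 = 1371/4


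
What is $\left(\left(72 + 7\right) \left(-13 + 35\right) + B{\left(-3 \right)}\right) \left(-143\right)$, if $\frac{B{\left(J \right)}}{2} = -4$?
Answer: $-247390$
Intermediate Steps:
$B{\left(J \right)} = -8$ ($B{\left(J \right)} = 2 \left(-4\right) = -8$)
$\left(\left(72 + 7\right) \left(-13 + 35\right) + B{\left(-3 \right)}\right) \left(-143\right) = \left(\left(72 + 7\right) \left(-13 + 35\right) - 8\right) \left(-143\right) = \left(79 \cdot 22 - 8\right) \left(-143\right) = \left(1738 - 8\right) \left(-143\right) = 1730 \left(-143\right) = -247390$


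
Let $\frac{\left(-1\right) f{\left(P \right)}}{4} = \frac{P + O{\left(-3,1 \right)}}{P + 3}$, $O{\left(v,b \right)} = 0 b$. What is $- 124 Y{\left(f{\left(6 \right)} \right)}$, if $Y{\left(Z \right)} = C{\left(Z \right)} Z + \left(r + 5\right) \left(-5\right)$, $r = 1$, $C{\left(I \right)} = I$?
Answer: $\frac{25544}{9} \approx 2838.2$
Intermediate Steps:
$O{\left(v,b \right)} = 0$
$f{\left(P \right)} = - \frac{4 P}{3 + P}$ ($f{\left(P \right)} = - 4 \frac{P + 0}{P + 3} = - 4 \frac{P}{3 + P} = - \frac{4 P}{3 + P}$)
$Y{\left(Z \right)} = -30 + Z^{2}$ ($Y{\left(Z \right)} = Z Z + \left(1 + 5\right) \left(-5\right) = Z^{2} + 6 \left(-5\right) = Z^{2} - 30 = -30 + Z^{2}$)
$- 124 Y{\left(f{\left(6 \right)} \right)} = - 124 \left(-30 + \left(\left(-4\right) 6 \frac{1}{3 + 6}\right)^{2}\right) = - 124 \left(-30 + \left(\left(-4\right) 6 \cdot \frac{1}{9}\right)^{2}\right) = - 124 \left(-30 + \left(- \frac{8}{3}\right)^{2}\right) = - 124 \left(-30 + \frac{64}{9}\right) = \left(-124\right) \left(- \frac{206}{9}\right) = \frac{25544}{9}$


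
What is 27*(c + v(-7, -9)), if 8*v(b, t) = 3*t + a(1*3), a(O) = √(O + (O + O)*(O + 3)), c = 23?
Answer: 4239/8 + 27*√39/8 ≈ 550.95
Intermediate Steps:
a(O) = √(O + 2*O*(3 + O)) (a(O) = √(O + (2*O)*(3 + O)) = √(O + 2*O*(3 + O)))
v(b, t) = √39/8 + 3*t/8 (v(b, t) = (3*t + √((1*3)*(7 + 2*(1*3))))/8 = (3*t + √(3*(7 + 2*3)))/8 = (3*t + √(3*(7 + 6)))/8 = (3*t + √(3*13))/8 = (3*t + √39)/8 = (√39 + 3*t)/8 = √39/8 + 3*t/8)
27*(c + v(-7, -9)) = 27*(23 + (√39/8 + (3/8)*(-9))) = 27*(23 + (√39/8 - 27/8)) = 27*(23 + (-27/8 + √39/8)) = 27*(157/8 + √39/8) = 4239/8 + 27*√39/8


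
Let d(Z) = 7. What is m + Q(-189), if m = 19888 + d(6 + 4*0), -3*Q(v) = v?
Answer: 19958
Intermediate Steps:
Q(v) = -v/3
m = 19895 (m = 19888 + 7 = 19895)
m + Q(-189) = 19895 - 1/3*(-189) = 19895 + 63 = 19958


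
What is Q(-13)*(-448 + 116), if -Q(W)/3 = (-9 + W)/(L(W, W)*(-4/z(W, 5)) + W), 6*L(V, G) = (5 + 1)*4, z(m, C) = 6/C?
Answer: 65736/79 ≈ 832.10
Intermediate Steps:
L(V, G) = 4 (L(V, G) = ((5 + 1)*4)/6 = (6*4)/6 = (⅙)*24 = 4)
Q(W) = -3*(-9 + W)/(-40/3 + W) (Q(W) = -3*(-9 + W)/(4*(-4/(6/5)) + W) = -3*(-9 + W)/(4*(-4/(6*(⅕))) + W) = -3*(-9 + W)/(4*(-4/6/5) + W) = -3*(-9 + W)/(4*(-4*⅚) + W) = -3*(-9 + W)/(4*(-10/3) + W) = -3*(-9 + W)/(-40/3 + W))
Q(-13)*(-448 + 116) = (9*(9 - 1*(-13))/(-40 + 3*(-13)))*(-448 + 116) = (9*(9 + 13)/(-40 - 39))*(-332) = (9*22/(-79))*(-332) = (9*(-1/79)*22)*(-332) = -198/79*(-332) = 65736/79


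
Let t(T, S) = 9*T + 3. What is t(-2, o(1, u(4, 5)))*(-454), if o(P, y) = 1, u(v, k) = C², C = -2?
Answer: 6810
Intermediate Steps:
u(v, k) = 4 (u(v, k) = (-2)² = 4)
t(T, S) = 3 + 9*T
t(-2, o(1, u(4, 5)))*(-454) = (3 + 9*(-2))*(-454) = (3 - 18)*(-454) = -15*(-454) = 6810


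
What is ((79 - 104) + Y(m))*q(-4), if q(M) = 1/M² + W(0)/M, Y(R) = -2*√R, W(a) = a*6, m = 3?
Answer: -25/16 - √3/8 ≈ -1.7790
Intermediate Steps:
W(a) = 6*a
q(M) = M⁻² (q(M) = 1/M² + (6*0)/M = 1/M² + 0/M = M⁻² + 0 = M⁻²)
((79 - 104) + Y(m))*q(-4) = ((79 - 104) - 2*√3)/(-4)² = (-25 - 2*√3)*(1/16) = -25/16 - √3/8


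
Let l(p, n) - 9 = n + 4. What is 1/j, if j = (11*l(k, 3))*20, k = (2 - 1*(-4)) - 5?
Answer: 1/3520 ≈ 0.00028409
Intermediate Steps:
k = 1 (k = (2 + 4) - 5 = 6 - 5 = 1)
l(p, n) = 13 + n (l(p, n) = 9 + (n + 4) = 9 + (4 + n) = 13 + n)
j = 3520 (j = (11*(13 + 3))*20 = (11*16)*20 = 176*20 = 3520)
1/j = 1/3520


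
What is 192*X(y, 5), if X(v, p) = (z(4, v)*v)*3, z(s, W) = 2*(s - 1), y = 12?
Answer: 41472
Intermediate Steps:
z(s, W) = -2 + 2*s (z(s, W) = 2*(-1 + s) = -2 + 2*s)
X(v, p) = 18*v (X(v, p) = ((-2 + 2*4)*v)*3 = ((-2 + 8)*v)*3 = (6*v)*3 = 18*v)
192*X(y, 5) = 192*(18*12) = 192*216 = 41472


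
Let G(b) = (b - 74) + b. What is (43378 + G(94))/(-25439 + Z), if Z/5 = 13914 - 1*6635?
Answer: 131/33 ≈ 3.9697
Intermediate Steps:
G(b) = -74 + 2*b (G(b) = (-74 + b) + b = -74 + 2*b)
Z = 36395 (Z = 5*(13914 - 1*6635) = 5*(13914 - 6635) = 5*7279 = 36395)
(43378 + G(94))/(-25439 + Z) = (43378 + (-74 + 2*94))/(-25439 + 36395) = (43378 + (-74 + 188))/10956 = (43378 + 114)*(1/10956) = 43492*(1/10956) = 131/33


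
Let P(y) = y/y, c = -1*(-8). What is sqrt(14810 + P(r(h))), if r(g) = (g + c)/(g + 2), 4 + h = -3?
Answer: sqrt(14811) ≈ 121.70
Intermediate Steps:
c = 8
h = -7 (h = -4 - 3 = -7)
r(g) = (8 + g)/(2 + g) (r(g) = (g + 8)/(g + 2) = (8 + g)/(2 + g))
P(y) = 1
sqrt(14810 + P(r(h))) = sqrt(14810 + 1) = sqrt(14811)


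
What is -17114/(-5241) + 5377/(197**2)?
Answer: 692358083/203397969 ≈ 3.4040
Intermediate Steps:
-17114/(-5241) + 5377/(197**2) = -17114*(-1/5241) + 5377/38809 = 17114/5241 + 5377*(1/38809) = 17114/5241 + 5377/38809 = 692358083/203397969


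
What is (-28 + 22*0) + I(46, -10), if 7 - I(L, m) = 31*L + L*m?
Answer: -987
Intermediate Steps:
I(L, m) = 7 - 31*L - L*m (I(L, m) = 7 - (31*L + L*m) = 7 + (-31*L - L*m) = 7 - 31*L - L*m)
(-28 + 22*0) + I(46, -10) = (-28 + 22*0) + (7 - 31*46 - 1*46*(-10)) = (-28 + 0) + (7 - 1426 + 460) = -28 - 959 = -987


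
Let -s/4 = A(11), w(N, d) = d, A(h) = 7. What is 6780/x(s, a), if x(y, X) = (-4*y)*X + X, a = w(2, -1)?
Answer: -60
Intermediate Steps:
s = -28 (s = -4*7 = -28)
a = -1
x(y, X) = X - 4*X*y (x(y, X) = -4*X*y + X = X - 4*X*y)
6780/x(s, a) = 6780/((-(1 - 4*(-28)))) = 6780/((-(1 + 112))) = 6780/((-1*113)) = 6780/(-113) = 6780*(-1/113) = -60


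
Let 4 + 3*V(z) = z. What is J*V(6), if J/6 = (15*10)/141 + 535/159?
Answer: 132380/7473 ≈ 17.714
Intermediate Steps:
V(z) = -4/3 + z/3
J = 66190/2491 (J = 6*((15*10)/141 + 535/159) = 6*(150*(1/141) + 535*(1/159)) = 6*(50/47 + 535/159) = 6*(33095/7473) = 66190/2491 ≈ 26.572)
J*V(6) = 66190*(-4/3 + (⅓)*6)/2491 = 66190*(-4/3 + 2)/2491 = (66190/2491)*(⅔) = 132380/7473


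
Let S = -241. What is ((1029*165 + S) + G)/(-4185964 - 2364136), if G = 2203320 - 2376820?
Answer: 989/1637525 ≈ 0.00060396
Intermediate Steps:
G = -173500
((1029*165 + S) + G)/(-4185964 - 2364136) = ((1029*165 - 241) - 173500)/(-4185964 - 2364136) = ((169785 - 241) - 173500)/(-6550100) = (169544 - 173500)*(-1/6550100) = -3956*(-1/6550100) = 989/1637525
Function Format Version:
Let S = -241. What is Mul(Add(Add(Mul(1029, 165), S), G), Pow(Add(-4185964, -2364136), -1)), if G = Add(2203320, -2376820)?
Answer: Rational(989, 1637525) ≈ 0.00060396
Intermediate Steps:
G = -173500
Mul(Add(Add(Mul(1029, 165), S), G), Pow(Add(-4185964, -2364136), -1)) = Mul(Add(Add(Mul(1029, 165), -241), -173500), Pow(Add(-4185964, -2364136), -1)) = Mul(Add(Add(169785, -241), -173500), Pow(-6550100, -1)) = Mul(Add(169544, -173500), Rational(-1, 6550100)) = Mul(-3956, Rational(-1, 6550100)) = Rational(989, 1637525)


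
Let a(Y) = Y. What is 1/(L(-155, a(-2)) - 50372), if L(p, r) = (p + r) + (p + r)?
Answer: -1/50686 ≈ -1.9729e-5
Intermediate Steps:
L(p, r) = 2*p + 2*r
1/(L(-155, a(-2)) - 50372) = 1/((2*(-155) + 2*(-2)) - 50372) = 1/((-310 - 4) - 50372) = 1/(-314 - 50372) = 1/(-50686) = -1/50686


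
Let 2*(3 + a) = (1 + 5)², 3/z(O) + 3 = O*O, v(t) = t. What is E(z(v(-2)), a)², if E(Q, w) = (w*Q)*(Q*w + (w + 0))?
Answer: 7290000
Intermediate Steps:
z(O) = 3/(-3 + O²) (z(O) = 3/(-3 + O*O) = 3/(-3 + O²))
a = 15 (a = -3 + (1 + 5)²/2 = -3 + (½)*6² = -3 + (½)*36 = -3 + 18 = 15)
E(Q, w) = Q*w*(w + Q*w) (E(Q, w) = (Q*w)*(Q*w + w) = (Q*w)*(w + Q*w) = Q*w*(w + Q*w))
E(z(v(-2)), a)² = ((3/(-3 + (-2)²))*15²*(1 + 3/(-3 + (-2)²)))² = ((3/(-3 + 4))*225*(1 + 3/(-3 + 4)))² = ((3/1)*225*(1 + 3/1))² = ((3*1)*225*(1 + 3*1))² = (3*225*(1 + 3))² = (3*225*4)² = 2700² = 7290000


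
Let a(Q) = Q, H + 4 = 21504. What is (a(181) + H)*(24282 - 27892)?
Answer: -78268410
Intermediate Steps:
H = 21500 (H = -4 + 21504 = 21500)
(a(181) + H)*(24282 - 27892) = (181 + 21500)*(24282 - 27892) = 21681*(-3610) = -78268410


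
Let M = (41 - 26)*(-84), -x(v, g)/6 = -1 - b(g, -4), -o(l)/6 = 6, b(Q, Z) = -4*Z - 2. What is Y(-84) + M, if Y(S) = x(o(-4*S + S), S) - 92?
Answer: -1262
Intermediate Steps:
b(Q, Z) = -2 - 4*Z
o(l) = -36 (o(l) = -6*6 = -36)
x(v, g) = 90 (x(v, g) = -6*(-1 - (-2 - 4*(-4))) = -6*(-1 - (-2 + 16)) = -6*(-1 - 1*14) = -6*(-1 - 14) = -6*(-15) = 90)
M = -1260 (M = 15*(-84) = -1260)
Y(S) = -2 (Y(S) = 90 - 92 = -2)
Y(-84) + M = -2 - 1260 = -1262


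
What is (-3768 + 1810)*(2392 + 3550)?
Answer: -11634436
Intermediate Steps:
(-3768 + 1810)*(2392 + 3550) = -1958*5942 = -11634436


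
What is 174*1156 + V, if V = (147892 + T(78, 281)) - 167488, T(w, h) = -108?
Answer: 181440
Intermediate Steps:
V = -19704 (V = (147892 - 108) - 167488 = 147784 - 167488 = -19704)
174*1156 + V = 174*1156 - 19704 = 201144 - 19704 = 181440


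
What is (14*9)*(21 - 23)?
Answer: -252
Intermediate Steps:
(14*9)*(21 - 23) = 126*(-2) = -252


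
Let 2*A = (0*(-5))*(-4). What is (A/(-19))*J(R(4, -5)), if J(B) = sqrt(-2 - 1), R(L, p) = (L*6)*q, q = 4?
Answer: 0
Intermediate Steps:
R(L, p) = 24*L (R(L, p) = (L*6)*4 = (6*L)*4 = 24*L)
A = 0 (A = ((0*(-5))*(-4))/2 = (0*(-4))/2 = (1/2)*0 = 0)
J(B) = I*sqrt(3) (J(B) = sqrt(-3) = I*sqrt(3))
(A/(-19))*J(R(4, -5)) = (0/(-19))*(I*sqrt(3)) = (0*(-1/19))*(I*sqrt(3)) = 0*(I*sqrt(3)) = 0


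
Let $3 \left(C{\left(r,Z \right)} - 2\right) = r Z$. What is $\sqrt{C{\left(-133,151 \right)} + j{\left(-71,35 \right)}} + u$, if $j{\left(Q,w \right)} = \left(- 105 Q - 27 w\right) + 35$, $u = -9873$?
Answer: $-9873 + \frac{i \sqrt{1326}}{3} \approx -9873.0 + 12.138 i$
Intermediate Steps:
$j{\left(Q,w \right)} = 35 - 105 Q - 27 w$
$C{\left(r,Z \right)} = 2 + \frac{Z r}{3}$ ($C{\left(r,Z \right)} = 2 + \frac{r Z}{3} = 2 + \frac{Z r}{3}$)
$\sqrt{C{\left(-133,151 \right)} + j{\left(-71,35 \right)}} + u = \sqrt{\left(2 + \frac{1}{3} \cdot 151 \left(-133\right)\right) - -6545} - 9873 = \sqrt{\left(2 - \frac{20083}{3}\right) + \left(35 + 7455 - 945\right)} - 9873 = \sqrt{- \frac{20077}{3} + 6545} - 9873 = \sqrt{- \frac{442}{3}} - 9873 = \frac{i \sqrt{1326}}{3} - 9873 = -9873 + \frac{i \sqrt{1326}}{3}$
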